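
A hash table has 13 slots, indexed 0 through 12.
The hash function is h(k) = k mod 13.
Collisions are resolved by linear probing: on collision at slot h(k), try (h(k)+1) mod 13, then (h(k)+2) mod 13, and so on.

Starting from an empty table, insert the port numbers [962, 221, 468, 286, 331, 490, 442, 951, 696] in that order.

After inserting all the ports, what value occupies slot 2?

962: h=0 => slot 0
221: h=0, probe 0,1 => slot 1
468: h=0, probe 0,1,2 => slot 2
286: h=0, probe 0,1,2,3 => slot 3
331: h=6 => slot 6
490: h=9 => slot 9
442: h=0, probe 0,1,2,3,4 => slot 4
951: h=2, probe 2,3,4,5 => slot 5
696: h=7 => slot 7
Table: [962, 221, 468, 286, 442, 951, 331, 696, ∅, 490, ∅, ∅, ∅]

468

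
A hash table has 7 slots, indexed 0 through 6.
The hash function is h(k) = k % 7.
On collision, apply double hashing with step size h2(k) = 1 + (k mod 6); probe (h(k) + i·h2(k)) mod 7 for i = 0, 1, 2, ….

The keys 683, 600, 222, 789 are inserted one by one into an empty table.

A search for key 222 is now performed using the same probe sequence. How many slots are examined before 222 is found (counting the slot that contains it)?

2

683: h=4 -> slot 4
600: h=5 -> slot 5
222: h=5, h2=1, probe 5,6 -> slot 6
789: h=5, h2=4, probe 5,2 -> slot 2
Table: [., ., 789, ., 683, 600, 222]
Lookup 222: h=5, h2=1, probe 5,6 → found at 6.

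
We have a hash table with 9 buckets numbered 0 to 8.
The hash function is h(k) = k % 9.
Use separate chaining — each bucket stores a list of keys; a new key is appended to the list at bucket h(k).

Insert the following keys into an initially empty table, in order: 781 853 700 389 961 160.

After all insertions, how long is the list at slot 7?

781 → bucket 7
853 → bucket 7 (collision)
700 → bucket 7 (collision)
389 → bucket 2
961 → bucket 7 (collision)
160 → bucket 7 (collision)
Final buckets:
0: _
1: _
2: 389
3: _
4: _
5: _
6: _
7: 781 -> 853 -> 700 -> 961 -> 160
8: _

5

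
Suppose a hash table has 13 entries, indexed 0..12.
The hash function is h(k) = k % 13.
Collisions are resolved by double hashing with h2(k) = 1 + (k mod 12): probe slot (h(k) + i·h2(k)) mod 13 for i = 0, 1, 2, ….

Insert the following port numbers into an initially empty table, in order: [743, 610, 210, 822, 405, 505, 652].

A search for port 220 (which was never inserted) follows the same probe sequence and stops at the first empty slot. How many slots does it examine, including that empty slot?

Insert 743: h=2, slot 2 empty => index 2.
Insert 610: h=12, slot 12 empty => index 12.
Insert 210: h=2, h2=7, slot 2 occupied => index 9.
Insert 822: h=3, slot 3 empty => index 3.
Insert 405: h=2, h2=10, slots 2,12,9 occupied => index 6.
Insert 505: h=11, slot 11 empty => index 11.
Insert 652: h=2, h2=5, slot 2 occupied => index 7.
Table: [—, —, 743, 822, —, —, 405, 652, —, 210, —, 505, 610]
Lookup 220: h=12, h2=5, probe 12,4 → slot 4 empty, not found.

2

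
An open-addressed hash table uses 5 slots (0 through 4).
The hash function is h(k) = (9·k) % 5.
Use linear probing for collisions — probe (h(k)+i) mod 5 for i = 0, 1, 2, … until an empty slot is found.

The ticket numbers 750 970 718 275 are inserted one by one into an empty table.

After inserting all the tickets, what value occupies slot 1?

750 hashes to 0; slot 0 is free → place at 0.
970 hashes to 0; 0 taken → place at 1.
718 hashes to 2; slot 2 is free → place at 2.
275 hashes to 0; 0,1,2 taken → place at 3.
Table: [750, 970, 718, 275, _]

970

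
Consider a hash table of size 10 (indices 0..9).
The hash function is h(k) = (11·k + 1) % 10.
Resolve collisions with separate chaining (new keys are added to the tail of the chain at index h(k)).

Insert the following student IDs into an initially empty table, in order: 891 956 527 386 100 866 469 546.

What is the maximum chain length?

4

891 → bucket 2
956 → bucket 7
527 → bucket 8
386 → bucket 7 (collision)
100 → bucket 1
866 → bucket 7 (collision)
469 → bucket 0
546 → bucket 7 (collision)
Final buckets:
0: 469
1: 100
2: 891
3: _
4: _
5: _
6: _
7: 956 -> 386 -> 866 -> 546
8: 527
9: _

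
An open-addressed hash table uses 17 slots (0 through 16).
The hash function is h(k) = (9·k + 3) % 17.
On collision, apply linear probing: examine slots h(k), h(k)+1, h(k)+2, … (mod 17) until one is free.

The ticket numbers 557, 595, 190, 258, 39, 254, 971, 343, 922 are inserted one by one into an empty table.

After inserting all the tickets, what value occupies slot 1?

557: h=1 => slot 1
595: h=3 => slot 3
190: h=13 => slot 13
258: h=13, probe 13,14 => slot 14
39: h=14, probe 14,15 => slot 15
254: h=11 => slot 11
971: h=4 => slot 4
343: h=13, probe 13,14,15,16 => slot 16
922: h=5 => slot 5
Table: [., 557, ., 595, 971, 922, ., ., ., ., ., 254, ., 190, 258, 39, 343]

557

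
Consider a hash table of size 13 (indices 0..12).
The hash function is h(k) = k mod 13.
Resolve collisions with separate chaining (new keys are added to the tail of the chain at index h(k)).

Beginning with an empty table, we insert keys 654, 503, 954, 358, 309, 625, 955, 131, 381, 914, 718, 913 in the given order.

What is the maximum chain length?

3

Insert 654: h=4, bucket 4 empty → new chain.
Insert 503: h=9, bucket 9 empty → new chain.
Insert 954: h=5, bucket 5 empty → new chain.
Insert 358: h=7, bucket 7 empty → new chain.
Insert 309: h=10, bucket 10 empty → new chain.
Insert 625: h=1, bucket 1 empty → new chain.
Insert 955: h=6, bucket 6 empty → new chain.
Insert 131: h=1, bucket 1 nonempty → append to chain.
Insert 381: h=4, bucket 4 nonempty → append to chain.
Insert 914: h=4, bucket 4 nonempty → append to chain.
Insert 718: h=3, bucket 3 empty → new chain.
Insert 913: h=3, bucket 3 nonempty → append to chain.
Final buckets:
0: -
1: 625 -> 131
2: -
3: 718 -> 913
4: 654 -> 381 -> 914
5: 954
6: 955
7: 358
8: -
9: 503
10: 309
11: -
12: -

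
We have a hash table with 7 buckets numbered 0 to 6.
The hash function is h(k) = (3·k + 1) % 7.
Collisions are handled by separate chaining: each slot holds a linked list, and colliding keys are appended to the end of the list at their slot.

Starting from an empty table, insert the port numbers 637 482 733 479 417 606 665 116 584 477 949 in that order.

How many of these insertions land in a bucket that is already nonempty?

5

Insert 637: h=1, bucket 1 empty -> new chain.
Insert 482: h=5, bucket 5 empty -> new chain.
Insert 733: h=2, bucket 2 empty -> new chain.
Insert 479: h=3, bucket 3 empty -> new chain.
Insert 417: h=6, bucket 6 empty -> new chain.
Insert 606: h=6, bucket 6 nonempty -> append to chain.
Insert 665: h=1, bucket 1 nonempty -> append to chain.
Insert 116: h=6, bucket 6 nonempty -> append to chain.
Insert 584: h=3, bucket 3 nonempty -> append to chain.
Insert 477: h=4, bucket 4 empty -> new chain.
Insert 949: h=6, bucket 6 nonempty -> append to chain.
Final buckets:
0: -
1: 637 -> 665
2: 733
3: 479 -> 584
4: 477
5: 482
6: 417 -> 606 -> 116 -> 949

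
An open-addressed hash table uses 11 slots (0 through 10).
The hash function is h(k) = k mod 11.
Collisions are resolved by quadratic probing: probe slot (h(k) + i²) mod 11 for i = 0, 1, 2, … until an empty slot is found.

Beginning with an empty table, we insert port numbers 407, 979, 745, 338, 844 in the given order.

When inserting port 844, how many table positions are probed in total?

407 hashes to 0; slot 0 is free => place at 0.
979 hashes to 0; 0 taken => place at 1.
745 hashes to 8; slot 8 is free => place at 8.
338 hashes to 8; 8 taken => place at 9.
844 hashes to 8; 8,9,1 taken => place at 6.
Table: [407, 979, ∅, ∅, ∅, ∅, 844, ∅, 745, 338, ∅]

4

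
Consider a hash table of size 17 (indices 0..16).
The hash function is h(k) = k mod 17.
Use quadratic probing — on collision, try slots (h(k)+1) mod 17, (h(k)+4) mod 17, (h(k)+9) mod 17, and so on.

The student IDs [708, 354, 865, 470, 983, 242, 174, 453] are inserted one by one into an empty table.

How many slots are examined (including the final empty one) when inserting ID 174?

708 hashes to 11; slot 11 is free -> place at 11.
354 hashes to 14; slot 14 is free -> place at 14.
865 hashes to 15; slot 15 is free -> place at 15.
470 hashes to 11; 11 taken -> place at 12.
983 hashes to 14; 14,15 taken -> place at 1.
242 hashes to 4; slot 4 is free -> place at 4.
174 hashes to 4; 4 taken -> place at 5.
453 hashes to 11; 11,12,15 taken -> place at 3.
Table: [—, 983, —, 453, 242, 174, —, —, —, —, —, 708, 470, —, 354, 865, —]

2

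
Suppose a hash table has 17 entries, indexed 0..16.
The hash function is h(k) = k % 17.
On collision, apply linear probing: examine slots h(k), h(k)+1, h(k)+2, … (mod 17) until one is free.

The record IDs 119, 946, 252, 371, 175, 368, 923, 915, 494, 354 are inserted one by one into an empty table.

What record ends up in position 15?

119 hashes to 0; slot 0 is free → place at 0.
946 hashes to 11; slot 11 is free → place at 11.
252 hashes to 14; slot 14 is free → place at 14.
371 hashes to 14; 14 taken → place at 15.
175 hashes to 5; slot 5 is free → place at 5.
368 hashes to 11; 11 taken → place at 12.
923 hashes to 5; 5 taken → place at 6.
915 hashes to 14; 14,15 taken → place at 16.
494 hashes to 1; slot 1 is free → place at 1.
354 hashes to 14; 14,15,16,0,1 taken → place at 2.
Table: [119, 494, 354, ., ., 175, 923, ., ., ., ., 946, 368, ., 252, 371, 915]

371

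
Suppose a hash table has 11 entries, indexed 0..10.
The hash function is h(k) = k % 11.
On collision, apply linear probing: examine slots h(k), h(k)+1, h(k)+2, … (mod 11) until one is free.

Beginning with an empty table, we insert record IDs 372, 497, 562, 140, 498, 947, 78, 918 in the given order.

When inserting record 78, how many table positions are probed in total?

5

Insert 372: h=9, slot 9 empty → index 9.
Insert 497: h=2, slot 2 empty → index 2.
Insert 562: h=1, slot 1 empty → index 1.
Insert 140: h=8, slot 8 empty → index 8.
Insert 498: h=3, slot 3 empty → index 3.
Insert 947: h=1, slots 1,2,3 occupied → index 4.
Insert 78: h=1, slots 1,2,3,4 occupied → index 5.
Insert 918: h=5, slot 5 occupied → index 6.
Table: [-, 562, 497, 498, 947, 78, 918, -, 140, 372, -]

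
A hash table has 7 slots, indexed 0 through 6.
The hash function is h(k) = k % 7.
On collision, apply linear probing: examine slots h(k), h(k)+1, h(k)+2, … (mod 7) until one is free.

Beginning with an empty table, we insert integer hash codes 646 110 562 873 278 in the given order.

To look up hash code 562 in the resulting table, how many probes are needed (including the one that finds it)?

2

646 hashes to 2; slot 2 is free -> place at 2.
110 hashes to 5; slot 5 is free -> place at 5.
562 hashes to 2; 2 taken -> place at 3.
873 hashes to 5; 5 taken -> place at 6.
278 hashes to 5; 5,6 taken -> place at 0.
Table: [278, _, 646, 562, _, 110, 873]
Lookup 562: h=2, probe 2,3 → found at 3.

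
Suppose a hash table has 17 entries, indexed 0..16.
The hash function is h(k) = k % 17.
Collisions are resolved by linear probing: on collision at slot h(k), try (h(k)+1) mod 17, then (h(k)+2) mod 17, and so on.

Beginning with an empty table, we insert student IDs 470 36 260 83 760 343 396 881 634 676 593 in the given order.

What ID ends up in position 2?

470 hashes to 11; slot 11 is free → place at 11.
36 hashes to 2; slot 2 is free → place at 2.
260 hashes to 5; slot 5 is free → place at 5.
83 hashes to 15; slot 15 is free → place at 15.
760 hashes to 12; slot 12 is free → place at 12.
343 hashes to 3; slot 3 is free → place at 3.
396 hashes to 5; 5 taken → place at 6.
881 hashes to 14; slot 14 is free → place at 14.
634 hashes to 5; 5,6 taken → place at 7.
676 hashes to 13; slot 13 is free → place at 13.
593 hashes to 15; 15 taken → place at 16.
Table: [_, _, 36, 343, _, 260, 396, 634, _, _, _, 470, 760, 676, 881, 83, 593]

36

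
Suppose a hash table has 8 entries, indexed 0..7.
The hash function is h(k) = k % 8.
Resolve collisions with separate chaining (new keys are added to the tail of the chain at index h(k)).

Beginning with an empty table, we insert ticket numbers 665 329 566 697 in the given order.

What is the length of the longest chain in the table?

3

Insert 665: h=1, bucket 1 empty → new chain.
Insert 329: h=1, bucket 1 nonempty → append to chain.
Insert 566: h=6, bucket 6 empty → new chain.
Insert 697: h=1, bucket 1 nonempty → append to chain.
Final buckets:
0: -
1: 665 -> 329 -> 697
2: -
3: -
4: -
5: -
6: 566
7: -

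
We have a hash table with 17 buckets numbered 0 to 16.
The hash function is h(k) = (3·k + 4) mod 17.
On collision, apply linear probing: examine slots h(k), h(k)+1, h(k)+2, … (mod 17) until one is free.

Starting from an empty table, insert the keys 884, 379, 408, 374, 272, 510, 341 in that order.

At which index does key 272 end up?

Insert 884: h=4, slot 4 empty => index 4.
Insert 379: h=2, slot 2 empty => index 2.
Insert 408: h=4, slot 4 occupied => index 5.
Insert 374: h=4, slots 4,5 occupied => index 6.
Insert 272: h=4, slots 4,5,6 occupied => index 7.
Insert 510: h=4, slots 4,5,6,7 occupied => index 8.
Insert 341: h=7, slots 7,8 occupied => index 9.
Table: [., ., 379, ., 884, 408, 374, 272, 510, 341, ., ., ., ., ., ., .]

7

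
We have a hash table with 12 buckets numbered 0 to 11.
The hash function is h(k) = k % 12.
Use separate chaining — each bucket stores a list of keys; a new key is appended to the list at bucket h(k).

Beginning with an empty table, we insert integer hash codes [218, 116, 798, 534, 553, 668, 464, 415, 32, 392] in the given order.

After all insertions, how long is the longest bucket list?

5

Insert 218: h=2, bucket 2 empty → new chain.
Insert 116: h=8, bucket 8 empty → new chain.
Insert 798: h=6, bucket 6 empty → new chain.
Insert 534: h=6, bucket 6 nonempty → append to chain.
Insert 553: h=1, bucket 1 empty → new chain.
Insert 668: h=8, bucket 8 nonempty → append to chain.
Insert 464: h=8, bucket 8 nonempty → append to chain.
Insert 415: h=7, bucket 7 empty → new chain.
Insert 32: h=8, bucket 8 nonempty → append to chain.
Insert 392: h=8, bucket 8 nonempty → append to chain.
Final buckets:
0: .
1: 553
2: 218
3: .
4: .
5: .
6: 798 -> 534
7: 415
8: 116 -> 668 -> 464 -> 32 -> 392
9: .
10: .
11: .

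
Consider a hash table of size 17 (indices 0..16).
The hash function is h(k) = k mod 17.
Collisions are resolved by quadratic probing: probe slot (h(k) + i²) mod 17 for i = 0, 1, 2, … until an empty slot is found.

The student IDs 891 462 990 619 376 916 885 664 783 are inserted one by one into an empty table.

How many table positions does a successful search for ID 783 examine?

Insert 891: h=7, slot 7 empty => index 7.
Insert 462: h=3, slot 3 empty => index 3.
Insert 990: h=4, slot 4 empty => index 4.
Insert 619: h=7, slot 7 occupied => index 8.
Insert 376: h=2, slot 2 empty => index 2.
Insert 916: h=15, slot 15 empty => index 15.
Insert 885: h=1, slot 1 empty => index 1.
Insert 664: h=1, slots 1,2 occupied => index 5.
Insert 783: h=1, slots 1,2,5 occupied => index 10.
Table: [., 885, 376, 462, 990, 664, ., 891, 619, ., 783, ., ., ., ., 916, .]
Lookup 783: h=1, probe 1,2,5,10 → found at 10.

4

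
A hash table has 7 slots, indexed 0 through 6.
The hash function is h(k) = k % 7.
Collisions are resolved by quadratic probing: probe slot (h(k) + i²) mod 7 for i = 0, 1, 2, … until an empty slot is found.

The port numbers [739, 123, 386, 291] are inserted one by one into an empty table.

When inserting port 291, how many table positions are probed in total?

739 hashes to 4; slot 4 is free → place at 4.
123 hashes to 4; 4 taken → place at 5.
386 hashes to 1; slot 1 is free → place at 1.
291 hashes to 4; 4,5,1 taken → place at 6.
Table: [-, 386, -, -, 739, 123, 291]

4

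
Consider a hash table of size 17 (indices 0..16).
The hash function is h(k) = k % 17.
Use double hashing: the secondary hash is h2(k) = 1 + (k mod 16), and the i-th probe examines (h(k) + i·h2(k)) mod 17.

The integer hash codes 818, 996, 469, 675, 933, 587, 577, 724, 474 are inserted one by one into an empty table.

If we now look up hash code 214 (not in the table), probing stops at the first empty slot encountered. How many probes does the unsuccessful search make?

2

Insert 818: h=2, slot 2 empty => index 2.
Insert 996: h=10, slot 10 empty => index 10.
Insert 469: h=10, h2=6, slot 10 occupied => index 16.
Insert 675: h=12, slot 12 empty => index 12.
Insert 933: h=15, slot 15 empty => index 15.
Insert 587: h=9, slot 9 empty => index 9.
Insert 577: h=16, h2=2, slot 16 occupied => index 1.
Insert 724: h=10, h2=5, slots 10,15 occupied => index 3.
Insert 474: h=15, h2=11, slots 15,9,3 occupied => index 14.
Table: [∅, 577, 818, 724, ∅, ∅, ∅, ∅, ∅, 587, 996, ∅, 675, ∅, 474, 933, 469]
Lookup 214: h=10, h2=7, probe 10,0 → slot 0 empty, not found.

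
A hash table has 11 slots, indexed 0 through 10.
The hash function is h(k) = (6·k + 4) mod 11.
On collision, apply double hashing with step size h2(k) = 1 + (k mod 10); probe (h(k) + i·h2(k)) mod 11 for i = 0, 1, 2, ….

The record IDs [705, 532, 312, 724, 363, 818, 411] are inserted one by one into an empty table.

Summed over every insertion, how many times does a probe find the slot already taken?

4

705 hashes to 10; slot 10 is free → place at 10.
532 hashes to 6; slot 6 is free → place at 6.
312 hashes to 6, h2=3; 6 taken → place at 9.
724 hashes to 3; slot 3 is free → place at 3.
363 hashes to 4; slot 4 is free → place at 4.
818 hashes to 6, h2=9; 6,4 taken → place at 2.
411 hashes to 6, h2=2; 6 taken → place at 8.
Table: [—, —, 818, 724, 363, —, 532, —, 411, 312, 705]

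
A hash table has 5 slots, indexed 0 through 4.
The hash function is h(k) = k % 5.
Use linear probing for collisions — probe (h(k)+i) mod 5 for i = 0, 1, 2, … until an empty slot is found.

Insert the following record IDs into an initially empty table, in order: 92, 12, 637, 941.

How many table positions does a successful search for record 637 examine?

92 hashes to 2; slot 2 is free -> place at 2.
12 hashes to 2; 2 taken -> place at 3.
637 hashes to 2; 2,3 taken -> place at 4.
941 hashes to 1; slot 1 is free -> place at 1.
Table: [—, 941, 92, 12, 637]
Lookup 637: h=2, probe 2,3,4 → found at 4.

3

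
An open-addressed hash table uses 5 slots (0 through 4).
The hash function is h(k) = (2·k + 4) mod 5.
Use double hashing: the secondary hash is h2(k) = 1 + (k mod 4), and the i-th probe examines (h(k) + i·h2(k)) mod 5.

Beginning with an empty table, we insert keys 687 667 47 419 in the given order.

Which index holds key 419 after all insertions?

0

687 hashes to 3; slot 3 is free → place at 3.
667 hashes to 3, h2=4; 3 taken → place at 2.
47 hashes to 3, h2=4; 3,2 taken → place at 1.
419 hashes to 2, h2=4; 2,1 taken → place at 0.
Table: [419, 47, 667, 687, -]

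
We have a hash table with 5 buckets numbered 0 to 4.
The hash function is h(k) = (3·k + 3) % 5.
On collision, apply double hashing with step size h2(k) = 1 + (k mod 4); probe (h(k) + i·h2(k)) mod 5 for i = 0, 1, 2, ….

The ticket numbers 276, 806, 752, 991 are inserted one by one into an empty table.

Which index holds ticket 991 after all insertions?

3

Insert 276: h=1, slot 1 empty => index 1.
Insert 806: h=1, h2=3, slot 1 occupied => index 4.
Insert 752: h=4, h2=1, slot 4 occupied => index 0.
Insert 991: h=1, h2=4, slots 1,0,4 occupied => index 3.
Table: [752, 276, _, 991, 806]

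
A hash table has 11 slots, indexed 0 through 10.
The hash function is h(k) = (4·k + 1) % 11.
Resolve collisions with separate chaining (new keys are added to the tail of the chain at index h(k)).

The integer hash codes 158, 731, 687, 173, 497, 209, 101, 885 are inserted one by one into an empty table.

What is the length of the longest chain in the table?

158 → bucket 6
731 → bucket 10
687 → bucket 10 (collision)
173 → bucket 0
497 → bucket 9
209 → bucket 1
101 → bucket 9 (collision)
885 → bucket 10 (collision)
Final buckets:
0: 173
1: 209
2: _
3: _
4: _
5: _
6: 158
7: _
8: _
9: 497 -> 101
10: 731 -> 687 -> 885

3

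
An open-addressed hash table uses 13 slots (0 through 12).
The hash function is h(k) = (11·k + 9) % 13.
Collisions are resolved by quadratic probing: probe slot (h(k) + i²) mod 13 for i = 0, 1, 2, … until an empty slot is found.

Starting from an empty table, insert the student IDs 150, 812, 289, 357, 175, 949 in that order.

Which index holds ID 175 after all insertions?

Insert 150: h=8, slot 8 empty → index 8.
Insert 812: h=10, slot 10 empty → index 10.
Insert 289: h=3, slot 3 empty → index 3.
Insert 357: h=10, slot 10 occupied → index 11.
Insert 175: h=10, slots 10,11 occupied → index 1.
Insert 949: h=9, slot 9 empty → index 9.
Table: [∅, 175, ∅, 289, ∅, ∅, ∅, ∅, 150, 949, 812, 357, ∅]

1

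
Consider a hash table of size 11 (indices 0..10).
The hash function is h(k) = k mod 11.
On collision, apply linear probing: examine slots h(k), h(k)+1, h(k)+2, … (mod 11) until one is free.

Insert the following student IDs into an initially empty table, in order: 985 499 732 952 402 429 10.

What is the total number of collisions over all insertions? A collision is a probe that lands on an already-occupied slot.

Insert 985: h=6, slot 6 empty -> index 6.
Insert 499: h=4, slot 4 empty -> index 4.
Insert 732: h=6, slot 6 occupied -> index 7.
Insert 952: h=6, slots 6,7 occupied -> index 8.
Insert 402: h=6, slots 6,7,8 occupied -> index 9.
Insert 429: h=0, slot 0 empty -> index 0.
Insert 10: h=10, slot 10 empty -> index 10.
Table: [429, _, _, _, 499, _, 985, 732, 952, 402, 10]

6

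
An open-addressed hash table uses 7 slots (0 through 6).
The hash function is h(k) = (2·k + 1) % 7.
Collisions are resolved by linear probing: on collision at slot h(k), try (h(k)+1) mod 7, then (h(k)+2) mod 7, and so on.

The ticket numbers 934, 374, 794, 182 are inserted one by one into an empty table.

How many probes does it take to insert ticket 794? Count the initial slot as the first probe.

934: h=0 -> slot 0
374: h=0, probe 0,1 -> slot 1
794: h=0, probe 0,1,2 -> slot 2
182: h=1, probe 1,2,3 -> slot 3
Table: [934, 374, 794, 182, -, -, -]

3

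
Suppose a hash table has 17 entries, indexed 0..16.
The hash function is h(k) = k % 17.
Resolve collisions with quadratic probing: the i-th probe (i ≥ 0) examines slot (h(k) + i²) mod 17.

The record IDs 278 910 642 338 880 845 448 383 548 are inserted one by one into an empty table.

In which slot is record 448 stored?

7

278 hashes to 6; slot 6 is free -> place at 6.
910 hashes to 9; slot 9 is free -> place at 9.
642 hashes to 13; slot 13 is free -> place at 13.
338 hashes to 15; slot 15 is free -> place at 15.
880 hashes to 13; 13 taken -> place at 14.
845 hashes to 12; slot 12 is free -> place at 12.
448 hashes to 6; 6 taken -> place at 7.
383 hashes to 9; 9 taken -> place at 10.
548 hashes to 4; slot 4 is free -> place at 4.
Table: [_, _, _, _, 548, _, 278, 448, _, 910, 383, _, 845, 642, 880, 338, _]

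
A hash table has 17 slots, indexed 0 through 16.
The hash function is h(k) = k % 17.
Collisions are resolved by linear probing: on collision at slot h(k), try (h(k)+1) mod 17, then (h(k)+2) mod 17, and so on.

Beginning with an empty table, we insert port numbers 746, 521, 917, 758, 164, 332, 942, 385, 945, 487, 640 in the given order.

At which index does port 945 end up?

746 hashes to 15; slot 15 is free => place at 15.
521 hashes to 11; slot 11 is free => place at 11.
917 hashes to 16; slot 16 is free => place at 16.
758 hashes to 10; slot 10 is free => place at 10.
164 hashes to 11; 11 taken => place at 12.
332 hashes to 9; slot 9 is free => place at 9.
942 hashes to 7; slot 7 is free => place at 7.
385 hashes to 11; 11,12 taken => place at 13.
945 hashes to 10; 10,11,12,13 taken => place at 14.
487 hashes to 11; 11,12,13,14,15,16 taken => place at 0.
640 hashes to 11; 11,12,13,14,15,16,0 taken => place at 1.
Table: [487, 640, ∅, ∅, ∅, ∅, ∅, 942, ∅, 332, 758, 521, 164, 385, 945, 746, 917]

14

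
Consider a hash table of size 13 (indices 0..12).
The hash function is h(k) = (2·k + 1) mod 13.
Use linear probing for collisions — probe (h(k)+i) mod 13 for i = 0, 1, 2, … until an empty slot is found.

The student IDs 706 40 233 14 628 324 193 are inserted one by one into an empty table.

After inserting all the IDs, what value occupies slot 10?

628

706 hashes to 9; slot 9 is free => place at 9.
40 hashes to 3; slot 3 is free => place at 3.
233 hashes to 12; slot 12 is free => place at 12.
14 hashes to 3; 3 taken => place at 4.
628 hashes to 9; 9 taken => place at 10.
324 hashes to 12; 12 taken => place at 0.
193 hashes to 10; 10 taken => place at 11.
Table: [324, -, -, 40, 14, -, -, -, -, 706, 628, 193, 233]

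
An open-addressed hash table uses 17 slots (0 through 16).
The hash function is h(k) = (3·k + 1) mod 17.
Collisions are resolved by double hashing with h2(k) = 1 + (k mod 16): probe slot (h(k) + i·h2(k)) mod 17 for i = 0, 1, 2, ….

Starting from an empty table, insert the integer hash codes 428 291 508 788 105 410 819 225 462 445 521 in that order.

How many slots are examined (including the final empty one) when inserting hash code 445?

3

Insert 428: h=10, slot 10 empty => index 10.
Insert 291: h=7, slot 7 empty => index 7.
Insert 508: h=12, slot 12 empty => index 12.
Insert 788: h=2, slot 2 empty => index 2.
Insert 105: h=10, h2=10, slot 10 occupied => index 3.
Insert 410: h=7, h2=11, slot 7 occupied => index 1.
Insert 819: h=10, h2=4, slot 10 occupied => index 14.
Insert 225: h=13, slot 13 empty => index 13.
Insert 462: h=10, h2=15, slot 10 occupied => index 8.
Insert 445: h=10, h2=14, slots 10,7 occupied => index 4.
Insert 521: h=0, slot 0 empty => index 0.
Table: [521, 410, 788, 105, 445, -, -, 291, 462, -, 428, -, 508, 225, 819, -, -]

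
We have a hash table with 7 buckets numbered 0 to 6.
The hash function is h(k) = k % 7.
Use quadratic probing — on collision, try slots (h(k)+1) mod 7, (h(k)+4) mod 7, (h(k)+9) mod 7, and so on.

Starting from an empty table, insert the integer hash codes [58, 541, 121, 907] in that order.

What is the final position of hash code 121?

58: h=2 => slot 2
541: h=2, probe 2,3 => slot 3
121: h=2, probe 2,3,6 => slot 6
907: h=4 => slot 4
Table: [-, -, 58, 541, 907, -, 121]

6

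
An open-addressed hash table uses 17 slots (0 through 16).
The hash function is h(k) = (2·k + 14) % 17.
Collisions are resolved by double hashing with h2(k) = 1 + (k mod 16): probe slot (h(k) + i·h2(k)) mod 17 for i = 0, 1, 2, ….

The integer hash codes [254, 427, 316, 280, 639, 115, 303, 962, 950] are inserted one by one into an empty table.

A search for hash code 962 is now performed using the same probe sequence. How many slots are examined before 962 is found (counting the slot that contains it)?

254: h=12 => slot 12
427: h=1 => slot 1
316: h=0 => slot 0
280: h=13 => slot 13
639: h=0, h2=16, probe 0,16 => slot 16
115: h=6 => slot 6
303: h=8 => slot 8
962: h=0, h2=3, probe 0,3 => slot 3
950: h=10 => slot 10
Table: [316, 427, _, 962, _, _, 115, _, 303, _, 950, _, 254, 280, _, _, 639]
Lookup 962: h=0, h2=3, probe 0,3 → found at 3.

2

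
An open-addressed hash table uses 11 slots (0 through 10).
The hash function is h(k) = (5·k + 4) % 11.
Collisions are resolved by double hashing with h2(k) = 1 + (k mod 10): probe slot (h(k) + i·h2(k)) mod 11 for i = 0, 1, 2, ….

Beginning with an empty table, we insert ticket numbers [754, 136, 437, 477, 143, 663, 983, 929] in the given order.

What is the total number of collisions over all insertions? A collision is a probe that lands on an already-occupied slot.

754 hashes to 1; slot 1 is free => place at 1.
136 hashes to 2; slot 2 is free => place at 2.
437 hashes to 0; slot 0 is free => place at 0.
477 hashes to 2, h2=8; 2 taken => place at 10.
143 hashes to 4; slot 4 is free => place at 4.
663 hashes to 8; slot 8 is free => place at 8.
983 hashes to 2, h2=4; 2 taken => place at 6.
929 hashes to 7; slot 7 is free => place at 7.
Table: [437, 754, 136, _, 143, _, 983, 929, 663, _, 477]

2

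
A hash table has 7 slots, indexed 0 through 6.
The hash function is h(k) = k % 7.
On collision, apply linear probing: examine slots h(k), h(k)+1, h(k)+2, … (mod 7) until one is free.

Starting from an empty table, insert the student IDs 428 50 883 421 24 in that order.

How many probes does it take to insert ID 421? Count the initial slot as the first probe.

428: h=1 -> slot 1
50: h=1, probe 1,2 -> slot 2
883: h=1, probe 1,2,3 -> slot 3
421: h=1, probe 1,2,3,4 -> slot 4
24: h=3, probe 3,4,5 -> slot 5
Table: [—, 428, 50, 883, 421, 24, —]

4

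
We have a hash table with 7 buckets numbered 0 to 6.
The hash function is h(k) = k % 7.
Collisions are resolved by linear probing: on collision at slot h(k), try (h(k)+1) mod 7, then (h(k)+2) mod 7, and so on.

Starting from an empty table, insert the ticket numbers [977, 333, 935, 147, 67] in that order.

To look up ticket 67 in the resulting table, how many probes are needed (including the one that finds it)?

Insert 977: h=4, slot 4 empty => index 4.
Insert 333: h=4, slot 4 occupied => index 5.
Insert 935: h=4, slots 4,5 occupied => index 6.
Insert 147: h=0, slot 0 empty => index 0.
Insert 67: h=4, slots 4,5,6,0 occupied => index 1.
Table: [147, 67, _, _, 977, 333, 935]
Lookup 67: h=4, probe 4,5,6,0,1 → found at 1.

5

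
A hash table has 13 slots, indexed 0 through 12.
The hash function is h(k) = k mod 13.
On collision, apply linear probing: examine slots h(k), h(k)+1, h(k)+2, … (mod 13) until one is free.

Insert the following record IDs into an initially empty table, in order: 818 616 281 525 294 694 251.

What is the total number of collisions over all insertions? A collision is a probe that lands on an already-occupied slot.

818 hashes to 12; slot 12 is free -> place at 12.
616 hashes to 5; slot 5 is free -> place at 5.
281 hashes to 8; slot 8 is free -> place at 8.
525 hashes to 5; 5 taken -> place at 6.
294 hashes to 8; 8 taken -> place at 9.
694 hashes to 5; 5,6 taken -> place at 7.
251 hashes to 4; slot 4 is free -> place at 4.
Table: [∅, ∅, ∅, ∅, 251, 616, 525, 694, 281, 294, ∅, ∅, 818]

4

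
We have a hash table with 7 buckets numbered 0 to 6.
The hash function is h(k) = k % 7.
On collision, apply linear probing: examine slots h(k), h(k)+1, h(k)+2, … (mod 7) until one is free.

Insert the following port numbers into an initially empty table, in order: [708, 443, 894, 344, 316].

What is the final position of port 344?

Insert 708: h=1, slot 1 empty → index 1.
Insert 443: h=2, slot 2 empty → index 2.
Insert 894: h=5, slot 5 empty → index 5.
Insert 344: h=1, slots 1,2 occupied → index 3.
Insert 316: h=1, slots 1,2,3 occupied → index 4.
Table: [-, 708, 443, 344, 316, 894, -]

3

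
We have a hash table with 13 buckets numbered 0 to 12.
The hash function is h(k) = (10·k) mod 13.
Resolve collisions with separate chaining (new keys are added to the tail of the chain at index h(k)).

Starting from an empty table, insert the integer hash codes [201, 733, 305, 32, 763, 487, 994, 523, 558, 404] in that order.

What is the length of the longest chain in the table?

Insert 201: h=8, bucket 8 empty -> new chain.
Insert 733: h=11, bucket 11 empty -> new chain.
Insert 305: h=8, bucket 8 nonempty -> append to chain.
Insert 32: h=8, bucket 8 nonempty -> append to chain.
Insert 763: h=12, bucket 12 empty -> new chain.
Insert 487: h=8, bucket 8 nonempty -> append to chain.
Insert 994: h=8, bucket 8 nonempty -> append to chain.
Insert 523: h=4, bucket 4 empty -> new chain.
Insert 558: h=3, bucket 3 empty -> new chain.
Insert 404: h=10, bucket 10 empty -> new chain.
Final buckets:
0: —
1: —
2: —
3: 558
4: 523
5: —
6: —
7: —
8: 201 -> 305 -> 32 -> 487 -> 994
9: —
10: 404
11: 733
12: 763

5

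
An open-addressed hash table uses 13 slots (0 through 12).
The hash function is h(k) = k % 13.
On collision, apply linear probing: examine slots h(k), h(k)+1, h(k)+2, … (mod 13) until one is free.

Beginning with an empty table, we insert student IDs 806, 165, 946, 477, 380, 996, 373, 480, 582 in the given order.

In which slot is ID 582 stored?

2

Insert 806: h=0, slot 0 empty => index 0.
Insert 165: h=9, slot 9 empty => index 9.
Insert 946: h=10, slot 10 empty => index 10.
Insert 477: h=9, slots 9,10 occupied => index 11.
Insert 380: h=3, slot 3 empty => index 3.
Insert 996: h=8, slot 8 empty => index 8.
Insert 373: h=9, slots 9,10,11 occupied => index 12.
Insert 480: h=12, slots 12,0 occupied => index 1.
Insert 582: h=10, slots 10,11,12,0,1 occupied => index 2.
Table: [806, 480, 582, 380, —, —, —, —, 996, 165, 946, 477, 373]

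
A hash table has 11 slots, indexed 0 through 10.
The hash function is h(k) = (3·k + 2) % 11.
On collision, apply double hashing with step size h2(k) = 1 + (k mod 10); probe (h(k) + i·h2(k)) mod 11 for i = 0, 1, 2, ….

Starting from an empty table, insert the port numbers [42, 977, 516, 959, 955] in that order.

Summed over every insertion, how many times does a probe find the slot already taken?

2

42 hashes to 7; slot 7 is free -> place at 7.
977 hashes to 7, h2=8; 7 taken -> place at 4.
516 hashes to 10; slot 10 is free -> place at 10.
959 hashes to 8; slot 8 is free -> place at 8.
955 hashes to 7, h2=6; 7 taken -> place at 2.
Table: [., ., 955, ., 977, ., ., 42, 959, ., 516]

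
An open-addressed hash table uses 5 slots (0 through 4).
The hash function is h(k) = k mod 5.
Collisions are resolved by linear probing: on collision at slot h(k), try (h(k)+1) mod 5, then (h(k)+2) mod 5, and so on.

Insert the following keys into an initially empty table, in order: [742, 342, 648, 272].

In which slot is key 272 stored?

742: h=2 → slot 2
342: h=2, probe 2,3 → slot 3
648: h=3, probe 3,4 → slot 4
272: h=2, probe 2,3,4,0 → slot 0
Table: [272, —, 742, 342, 648]

0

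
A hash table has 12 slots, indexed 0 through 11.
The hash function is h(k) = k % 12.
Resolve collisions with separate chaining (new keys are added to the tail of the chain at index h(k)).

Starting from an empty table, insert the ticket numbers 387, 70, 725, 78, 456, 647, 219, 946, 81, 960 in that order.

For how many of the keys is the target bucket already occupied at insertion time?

Insert 387: h=3, bucket 3 empty → new chain.
Insert 70: h=10, bucket 10 empty → new chain.
Insert 725: h=5, bucket 5 empty → new chain.
Insert 78: h=6, bucket 6 empty → new chain.
Insert 456: h=0, bucket 0 empty → new chain.
Insert 647: h=11, bucket 11 empty → new chain.
Insert 219: h=3, bucket 3 nonempty → append to chain.
Insert 946: h=10, bucket 10 nonempty → append to chain.
Insert 81: h=9, bucket 9 empty → new chain.
Insert 960: h=0, bucket 0 nonempty → append to chain.
Final buckets:
0: 456 -> 960
1: -
2: -
3: 387 -> 219
4: -
5: 725
6: 78
7: -
8: -
9: 81
10: 70 -> 946
11: 647

3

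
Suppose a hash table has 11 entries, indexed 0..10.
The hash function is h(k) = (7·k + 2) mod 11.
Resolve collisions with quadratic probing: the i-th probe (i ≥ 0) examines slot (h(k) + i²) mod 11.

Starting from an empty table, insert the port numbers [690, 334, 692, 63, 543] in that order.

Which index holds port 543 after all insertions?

9

690: h=3 → slot 3
334: h=8 → slot 8
692: h=6 → slot 6
63: h=3, probe 3,4 → slot 4
543: h=8, probe 8,9 → slot 9
Table: [., ., ., 690, 63, ., 692, ., 334, 543, .]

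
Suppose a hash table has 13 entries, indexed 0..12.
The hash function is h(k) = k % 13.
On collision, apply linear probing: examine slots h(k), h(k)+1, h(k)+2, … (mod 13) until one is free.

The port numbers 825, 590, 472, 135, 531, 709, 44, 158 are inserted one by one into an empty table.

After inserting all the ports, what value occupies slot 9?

44

825 hashes to 6; slot 6 is free => place at 6.
590 hashes to 5; slot 5 is free => place at 5.
472 hashes to 4; slot 4 is free => place at 4.
135 hashes to 5; 5,6 taken => place at 7.
531 hashes to 11; slot 11 is free => place at 11.
709 hashes to 7; 7 taken => place at 8.
44 hashes to 5; 5,6,7,8 taken => place at 9.
158 hashes to 2; slot 2 is free => place at 2.
Table: [_, _, 158, _, 472, 590, 825, 135, 709, 44, _, 531, _]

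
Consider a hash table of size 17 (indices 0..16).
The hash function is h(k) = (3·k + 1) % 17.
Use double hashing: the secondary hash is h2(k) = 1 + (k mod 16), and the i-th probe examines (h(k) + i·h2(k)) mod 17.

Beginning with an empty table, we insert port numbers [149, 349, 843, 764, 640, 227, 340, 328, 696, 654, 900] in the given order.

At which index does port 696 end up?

7

149: h=6 => slot 6
349: h=11 => slot 11
843: h=14 => slot 14
764: h=15 => slot 15
640: h=0 => slot 0
227: h=2 => slot 2
340: h=1 => slot 1
328: h=16 => slot 16
696: h=15, h2=9, probe 15,7 => slot 7
654: h=8 => slot 8
900: h=15, h2=5, probe 15,3 => slot 3
Table: [640, 340, 227, 900, -, -, 149, 696, 654, -, -, 349, -, -, 843, 764, 328]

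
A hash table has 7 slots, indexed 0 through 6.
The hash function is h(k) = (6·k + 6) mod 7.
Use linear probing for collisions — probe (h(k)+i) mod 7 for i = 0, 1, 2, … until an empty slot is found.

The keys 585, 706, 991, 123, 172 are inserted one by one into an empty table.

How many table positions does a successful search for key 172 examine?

585: h=2 -> slot 2
706: h=0 -> slot 0
991: h=2, probe 2,3 -> slot 3
123: h=2, probe 2,3,4 -> slot 4
172: h=2, probe 2,3,4,5 -> slot 5
Table: [706, —, 585, 991, 123, 172, —]
Lookup 172: h=2, probe 2,3,4,5 → found at 5.

4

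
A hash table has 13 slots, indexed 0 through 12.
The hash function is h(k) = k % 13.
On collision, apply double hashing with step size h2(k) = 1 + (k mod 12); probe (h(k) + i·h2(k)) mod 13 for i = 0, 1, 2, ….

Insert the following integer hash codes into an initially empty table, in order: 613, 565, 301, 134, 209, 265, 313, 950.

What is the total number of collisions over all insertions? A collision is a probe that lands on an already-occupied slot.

613: h=2 -> slot 2
565: h=6 -> slot 6
301: h=2, h2=2, probe 2,4 -> slot 4
134: h=4, h2=3, probe 4,7 -> slot 7
209: h=1 -> slot 1
265: h=5 -> slot 5
313: h=1, h2=2, probe 1,3 -> slot 3
950: h=1, h2=3, probe 1,4,7,10 -> slot 10
Table: [-, 209, 613, 313, 301, 265, 565, 134, -, -, 950, -, -]

6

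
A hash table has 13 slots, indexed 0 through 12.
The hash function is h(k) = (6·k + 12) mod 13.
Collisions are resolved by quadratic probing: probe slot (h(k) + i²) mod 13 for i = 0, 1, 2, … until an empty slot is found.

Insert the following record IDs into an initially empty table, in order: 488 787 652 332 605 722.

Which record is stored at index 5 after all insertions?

Insert 488: h=2, slot 2 empty -> index 2.
Insert 787: h=2, slot 2 occupied -> index 3.
Insert 652: h=11, slot 11 empty -> index 11.
Insert 332: h=2, slots 2,3 occupied -> index 6.
Insert 605: h=2, slots 2,3,6,11 occupied -> index 5.
Insert 722: h=2, slots 2,3,6,11,5 occupied -> index 1.
Table: [—, 722, 488, 787, —, 605, 332, —, —, —, —, 652, —]

605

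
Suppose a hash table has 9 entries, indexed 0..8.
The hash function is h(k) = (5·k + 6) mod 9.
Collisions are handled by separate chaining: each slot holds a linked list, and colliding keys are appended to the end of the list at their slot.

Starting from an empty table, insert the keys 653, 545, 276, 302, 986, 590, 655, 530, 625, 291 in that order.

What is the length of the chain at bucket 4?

Insert 653: h=4, bucket 4 empty -> new chain.
Insert 545: h=4, bucket 4 nonempty -> append to chain.
Insert 276: h=0, bucket 0 empty -> new chain.
Insert 302: h=4, bucket 4 nonempty -> append to chain.
Insert 986: h=4, bucket 4 nonempty -> append to chain.
Insert 590: h=4, bucket 4 nonempty -> append to chain.
Insert 655: h=5, bucket 5 empty -> new chain.
Insert 530: h=1, bucket 1 empty -> new chain.
Insert 625: h=8, bucket 8 empty -> new chain.
Insert 291: h=3, bucket 3 empty -> new chain.
Final buckets:
0: 276
1: 530
2: ∅
3: 291
4: 653 -> 545 -> 302 -> 986 -> 590
5: 655
6: ∅
7: ∅
8: 625

5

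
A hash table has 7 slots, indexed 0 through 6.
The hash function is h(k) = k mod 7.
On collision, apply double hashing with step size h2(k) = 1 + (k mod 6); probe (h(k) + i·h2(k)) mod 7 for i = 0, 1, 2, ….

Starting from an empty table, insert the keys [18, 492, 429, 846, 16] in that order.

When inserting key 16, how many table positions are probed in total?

18 hashes to 4; slot 4 is free -> place at 4.
492 hashes to 2; slot 2 is free -> place at 2.
429 hashes to 2, h2=4; 2 taken -> place at 6.
846 hashes to 6, h2=1; 6 taken -> place at 0.
16 hashes to 2, h2=5; 2,0 taken -> place at 5.
Table: [846, _, 492, _, 18, 16, 429]

3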